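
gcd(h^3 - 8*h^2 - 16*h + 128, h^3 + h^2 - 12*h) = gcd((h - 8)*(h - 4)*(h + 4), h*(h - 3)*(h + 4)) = h + 4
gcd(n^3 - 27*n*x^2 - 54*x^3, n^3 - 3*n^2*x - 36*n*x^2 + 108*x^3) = -n + 6*x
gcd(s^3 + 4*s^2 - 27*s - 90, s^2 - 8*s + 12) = 1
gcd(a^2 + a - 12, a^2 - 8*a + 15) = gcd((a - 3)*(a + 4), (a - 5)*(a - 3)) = a - 3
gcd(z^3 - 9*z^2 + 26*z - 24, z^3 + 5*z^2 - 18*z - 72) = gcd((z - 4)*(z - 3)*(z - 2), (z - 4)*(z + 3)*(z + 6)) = z - 4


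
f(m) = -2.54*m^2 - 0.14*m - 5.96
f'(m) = -5.08*m - 0.14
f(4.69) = -62.49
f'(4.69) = -23.97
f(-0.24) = -6.07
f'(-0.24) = 1.08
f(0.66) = -7.16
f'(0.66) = -3.49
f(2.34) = -20.20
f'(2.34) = -12.03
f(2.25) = -19.13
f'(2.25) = -11.57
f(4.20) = -51.35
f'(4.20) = -21.48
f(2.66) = -24.30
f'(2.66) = -13.65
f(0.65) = -7.12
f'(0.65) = -3.44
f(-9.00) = -210.44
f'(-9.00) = 45.58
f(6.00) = -98.24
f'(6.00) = -30.62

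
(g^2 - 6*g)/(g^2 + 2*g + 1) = g*(g - 6)/(g^2 + 2*g + 1)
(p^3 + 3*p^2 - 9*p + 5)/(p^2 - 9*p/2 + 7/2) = 2*(p^2 + 4*p - 5)/(2*p - 7)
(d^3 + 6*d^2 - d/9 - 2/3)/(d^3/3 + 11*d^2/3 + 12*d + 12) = (9*d^2 - 1)/(3*(d^2 + 5*d + 6))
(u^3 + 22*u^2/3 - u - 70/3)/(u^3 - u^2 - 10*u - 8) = (3*u^2 + 16*u - 35)/(3*(u^2 - 3*u - 4))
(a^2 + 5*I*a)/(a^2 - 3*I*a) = (a + 5*I)/(a - 3*I)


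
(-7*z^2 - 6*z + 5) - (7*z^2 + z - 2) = -14*z^2 - 7*z + 7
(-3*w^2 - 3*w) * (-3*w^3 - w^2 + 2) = 9*w^5 + 12*w^4 + 3*w^3 - 6*w^2 - 6*w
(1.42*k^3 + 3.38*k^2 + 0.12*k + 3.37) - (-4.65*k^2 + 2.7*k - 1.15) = 1.42*k^3 + 8.03*k^2 - 2.58*k + 4.52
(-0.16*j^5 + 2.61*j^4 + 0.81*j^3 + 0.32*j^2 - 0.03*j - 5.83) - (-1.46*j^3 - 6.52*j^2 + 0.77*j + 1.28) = -0.16*j^5 + 2.61*j^4 + 2.27*j^3 + 6.84*j^2 - 0.8*j - 7.11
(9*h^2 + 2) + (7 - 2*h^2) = 7*h^2 + 9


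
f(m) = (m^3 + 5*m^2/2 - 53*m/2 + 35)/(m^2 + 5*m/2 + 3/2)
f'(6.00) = 1.17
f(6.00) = 3.47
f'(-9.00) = 1.77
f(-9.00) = -4.22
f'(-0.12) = -80.84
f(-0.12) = 31.47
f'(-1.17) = -2944.72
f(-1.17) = -1209.01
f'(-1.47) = 170541.72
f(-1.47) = -5402.89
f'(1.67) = -1.35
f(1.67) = 0.28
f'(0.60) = -13.30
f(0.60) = 6.02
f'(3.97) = 1.05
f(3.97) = 1.17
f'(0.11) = -41.85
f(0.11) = 17.97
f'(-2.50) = 99.00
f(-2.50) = 67.50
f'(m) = (-2*m - 5/2)*(m^3 + 5*m^2/2 - 53*m/2 + 35)/(m^2 + 5*m/2 + 3/2)^2 + (3*m^2 + 5*m - 53/2)/(m^2 + 5*m/2 + 3/2)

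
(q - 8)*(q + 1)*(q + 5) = q^3 - 2*q^2 - 43*q - 40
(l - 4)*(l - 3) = l^2 - 7*l + 12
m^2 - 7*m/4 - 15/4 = (m - 3)*(m + 5/4)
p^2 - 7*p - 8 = (p - 8)*(p + 1)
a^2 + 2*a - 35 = (a - 5)*(a + 7)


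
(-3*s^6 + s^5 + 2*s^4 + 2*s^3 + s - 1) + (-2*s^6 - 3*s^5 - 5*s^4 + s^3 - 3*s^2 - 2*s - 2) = -5*s^6 - 2*s^5 - 3*s^4 + 3*s^3 - 3*s^2 - s - 3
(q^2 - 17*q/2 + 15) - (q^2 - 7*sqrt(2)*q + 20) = -17*q/2 + 7*sqrt(2)*q - 5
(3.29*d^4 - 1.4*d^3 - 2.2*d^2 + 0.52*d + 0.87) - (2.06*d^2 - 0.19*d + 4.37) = 3.29*d^4 - 1.4*d^3 - 4.26*d^2 + 0.71*d - 3.5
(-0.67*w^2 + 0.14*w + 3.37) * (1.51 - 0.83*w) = 0.5561*w^3 - 1.1279*w^2 - 2.5857*w + 5.0887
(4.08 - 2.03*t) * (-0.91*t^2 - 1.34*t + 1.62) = 1.8473*t^3 - 0.9926*t^2 - 8.7558*t + 6.6096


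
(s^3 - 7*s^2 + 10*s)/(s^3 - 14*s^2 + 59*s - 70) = s/(s - 7)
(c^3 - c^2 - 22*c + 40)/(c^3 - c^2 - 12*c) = (c^2 + 3*c - 10)/(c*(c + 3))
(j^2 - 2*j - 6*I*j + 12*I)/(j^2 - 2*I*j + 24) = (j - 2)/(j + 4*I)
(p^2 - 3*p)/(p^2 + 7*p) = (p - 3)/(p + 7)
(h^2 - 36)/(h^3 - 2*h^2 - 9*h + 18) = (h^2 - 36)/(h^3 - 2*h^2 - 9*h + 18)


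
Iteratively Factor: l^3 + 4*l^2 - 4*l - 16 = (l + 2)*(l^2 + 2*l - 8) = (l + 2)*(l + 4)*(l - 2)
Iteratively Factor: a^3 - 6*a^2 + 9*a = (a - 3)*(a^2 - 3*a) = a*(a - 3)*(a - 3)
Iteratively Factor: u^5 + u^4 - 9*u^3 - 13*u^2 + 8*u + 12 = (u - 3)*(u^4 + 4*u^3 + 3*u^2 - 4*u - 4) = (u - 3)*(u + 1)*(u^3 + 3*u^2 - 4) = (u - 3)*(u - 1)*(u + 1)*(u^2 + 4*u + 4) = (u - 3)*(u - 1)*(u + 1)*(u + 2)*(u + 2)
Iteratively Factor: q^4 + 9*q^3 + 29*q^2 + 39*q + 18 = (q + 3)*(q^3 + 6*q^2 + 11*q + 6) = (q + 3)^2*(q^2 + 3*q + 2) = (q + 1)*(q + 3)^2*(q + 2)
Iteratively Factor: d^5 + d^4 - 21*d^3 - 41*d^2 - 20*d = (d - 5)*(d^4 + 6*d^3 + 9*d^2 + 4*d) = (d - 5)*(d + 1)*(d^3 + 5*d^2 + 4*d) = d*(d - 5)*(d + 1)*(d^2 + 5*d + 4) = d*(d - 5)*(d + 1)^2*(d + 4)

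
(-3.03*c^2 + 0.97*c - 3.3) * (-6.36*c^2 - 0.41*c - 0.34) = 19.2708*c^4 - 4.9269*c^3 + 21.6205*c^2 + 1.0232*c + 1.122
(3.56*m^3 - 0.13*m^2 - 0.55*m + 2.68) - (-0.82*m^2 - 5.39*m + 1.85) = 3.56*m^3 + 0.69*m^2 + 4.84*m + 0.83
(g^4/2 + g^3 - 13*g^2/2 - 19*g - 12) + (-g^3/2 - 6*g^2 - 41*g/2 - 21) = g^4/2 + g^3/2 - 25*g^2/2 - 79*g/2 - 33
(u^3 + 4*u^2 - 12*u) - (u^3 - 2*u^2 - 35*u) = 6*u^2 + 23*u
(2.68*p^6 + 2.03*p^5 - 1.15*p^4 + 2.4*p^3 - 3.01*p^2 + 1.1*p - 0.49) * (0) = 0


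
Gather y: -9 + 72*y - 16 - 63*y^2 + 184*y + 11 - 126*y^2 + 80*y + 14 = -189*y^2 + 336*y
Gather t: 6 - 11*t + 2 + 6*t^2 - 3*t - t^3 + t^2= -t^3 + 7*t^2 - 14*t + 8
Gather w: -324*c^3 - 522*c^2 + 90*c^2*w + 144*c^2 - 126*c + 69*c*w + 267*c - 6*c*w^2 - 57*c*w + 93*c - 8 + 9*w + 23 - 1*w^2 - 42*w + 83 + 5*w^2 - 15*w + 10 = -324*c^3 - 378*c^2 + 234*c + w^2*(4 - 6*c) + w*(90*c^2 + 12*c - 48) + 108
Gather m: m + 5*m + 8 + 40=6*m + 48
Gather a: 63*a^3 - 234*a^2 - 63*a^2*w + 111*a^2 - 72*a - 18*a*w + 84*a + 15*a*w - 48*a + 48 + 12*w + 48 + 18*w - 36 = 63*a^3 + a^2*(-63*w - 123) + a*(-3*w - 36) + 30*w + 60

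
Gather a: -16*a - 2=-16*a - 2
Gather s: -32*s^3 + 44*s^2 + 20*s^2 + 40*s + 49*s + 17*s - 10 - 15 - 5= -32*s^3 + 64*s^2 + 106*s - 30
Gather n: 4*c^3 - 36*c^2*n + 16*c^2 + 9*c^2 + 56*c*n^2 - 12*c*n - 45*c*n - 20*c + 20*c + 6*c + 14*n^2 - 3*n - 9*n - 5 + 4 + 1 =4*c^3 + 25*c^2 + 6*c + n^2*(56*c + 14) + n*(-36*c^2 - 57*c - 12)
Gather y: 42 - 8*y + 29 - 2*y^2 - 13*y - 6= -2*y^2 - 21*y + 65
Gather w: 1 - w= 1 - w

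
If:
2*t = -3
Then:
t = -3/2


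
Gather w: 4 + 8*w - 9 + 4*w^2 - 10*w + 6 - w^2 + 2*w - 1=3*w^2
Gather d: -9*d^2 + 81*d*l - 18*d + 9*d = -9*d^2 + d*(81*l - 9)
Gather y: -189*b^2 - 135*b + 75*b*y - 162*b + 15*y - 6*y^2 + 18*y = -189*b^2 - 297*b - 6*y^2 + y*(75*b + 33)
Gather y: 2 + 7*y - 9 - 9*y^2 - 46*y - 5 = -9*y^2 - 39*y - 12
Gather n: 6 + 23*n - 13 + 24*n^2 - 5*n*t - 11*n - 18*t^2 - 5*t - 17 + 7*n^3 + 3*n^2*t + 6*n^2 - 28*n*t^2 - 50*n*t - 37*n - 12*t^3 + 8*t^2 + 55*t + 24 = 7*n^3 + n^2*(3*t + 30) + n*(-28*t^2 - 55*t - 25) - 12*t^3 - 10*t^2 + 50*t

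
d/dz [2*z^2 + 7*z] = 4*z + 7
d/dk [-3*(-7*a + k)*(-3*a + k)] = 30*a - 6*k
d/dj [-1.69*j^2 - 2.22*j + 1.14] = -3.38*j - 2.22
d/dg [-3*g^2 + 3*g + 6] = 3 - 6*g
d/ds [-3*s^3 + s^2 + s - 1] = -9*s^2 + 2*s + 1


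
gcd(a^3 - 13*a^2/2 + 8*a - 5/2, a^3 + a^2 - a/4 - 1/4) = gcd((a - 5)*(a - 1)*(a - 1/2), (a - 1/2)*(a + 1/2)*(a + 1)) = a - 1/2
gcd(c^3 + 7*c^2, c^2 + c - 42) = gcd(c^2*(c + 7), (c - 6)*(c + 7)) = c + 7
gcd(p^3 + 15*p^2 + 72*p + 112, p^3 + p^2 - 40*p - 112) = p^2 + 8*p + 16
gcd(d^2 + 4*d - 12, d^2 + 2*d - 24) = d + 6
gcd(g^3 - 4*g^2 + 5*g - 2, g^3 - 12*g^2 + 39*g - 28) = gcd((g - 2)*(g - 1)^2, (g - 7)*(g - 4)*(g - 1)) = g - 1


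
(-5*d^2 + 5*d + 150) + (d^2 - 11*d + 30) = -4*d^2 - 6*d + 180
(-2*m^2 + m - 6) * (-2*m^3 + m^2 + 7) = 4*m^5 - 4*m^4 + 13*m^3 - 20*m^2 + 7*m - 42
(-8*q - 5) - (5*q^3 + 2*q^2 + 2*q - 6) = -5*q^3 - 2*q^2 - 10*q + 1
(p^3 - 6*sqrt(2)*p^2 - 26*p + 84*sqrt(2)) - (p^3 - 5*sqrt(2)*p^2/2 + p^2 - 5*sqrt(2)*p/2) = -7*sqrt(2)*p^2/2 - p^2 - 26*p + 5*sqrt(2)*p/2 + 84*sqrt(2)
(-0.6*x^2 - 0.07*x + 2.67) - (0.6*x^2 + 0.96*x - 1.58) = -1.2*x^2 - 1.03*x + 4.25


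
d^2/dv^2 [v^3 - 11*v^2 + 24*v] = 6*v - 22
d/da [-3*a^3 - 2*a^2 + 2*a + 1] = -9*a^2 - 4*a + 2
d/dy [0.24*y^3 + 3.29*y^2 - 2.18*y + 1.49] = 0.72*y^2 + 6.58*y - 2.18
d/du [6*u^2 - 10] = 12*u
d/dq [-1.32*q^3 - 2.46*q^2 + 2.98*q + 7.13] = -3.96*q^2 - 4.92*q + 2.98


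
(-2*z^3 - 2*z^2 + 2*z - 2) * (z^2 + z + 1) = -2*z^5 - 4*z^4 - 2*z^3 - 2*z^2 - 2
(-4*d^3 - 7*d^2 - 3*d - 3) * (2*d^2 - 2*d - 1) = -8*d^5 - 6*d^4 + 12*d^3 + 7*d^2 + 9*d + 3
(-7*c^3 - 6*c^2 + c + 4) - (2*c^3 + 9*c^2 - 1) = -9*c^3 - 15*c^2 + c + 5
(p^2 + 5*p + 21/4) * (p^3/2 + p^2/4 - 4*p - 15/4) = p^5/2 + 11*p^4/4 - p^3/8 - 359*p^2/16 - 159*p/4 - 315/16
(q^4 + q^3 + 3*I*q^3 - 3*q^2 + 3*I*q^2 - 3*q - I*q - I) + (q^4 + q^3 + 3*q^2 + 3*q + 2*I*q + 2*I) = 2*q^4 + 2*q^3 + 3*I*q^3 + 3*I*q^2 + I*q + I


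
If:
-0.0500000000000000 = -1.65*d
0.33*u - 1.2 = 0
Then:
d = 0.03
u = 3.64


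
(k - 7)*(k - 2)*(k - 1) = k^3 - 10*k^2 + 23*k - 14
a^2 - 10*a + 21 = (a - 7)*(a - 3)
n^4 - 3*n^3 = n^3*(n - 3)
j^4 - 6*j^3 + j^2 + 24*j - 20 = (j - 5)*(j - 2)*(j - 1)*(j + 2)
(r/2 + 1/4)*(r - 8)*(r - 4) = r^3/2 - 23*r^2/4 + 13*r + 8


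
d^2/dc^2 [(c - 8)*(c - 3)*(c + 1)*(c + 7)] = 12*c^2 - 18*c - 114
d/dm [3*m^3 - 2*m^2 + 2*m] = 9*m^2 - 4*m + 2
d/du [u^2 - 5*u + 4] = 2*u - 5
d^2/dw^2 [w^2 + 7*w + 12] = 2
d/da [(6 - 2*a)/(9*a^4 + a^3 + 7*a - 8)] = 2*(-9*a^4 - a^3 - 7*a + (a - 3)*(36*a^3 + 3*a^2 + 7) + 8)/(9*a^4 + a^3 + 7*a - 8)^2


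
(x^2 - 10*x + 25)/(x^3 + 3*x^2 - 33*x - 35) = (x - 5)/(x^2 + 8*x + 7)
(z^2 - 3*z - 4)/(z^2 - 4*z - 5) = (z - 4)/(z - 5)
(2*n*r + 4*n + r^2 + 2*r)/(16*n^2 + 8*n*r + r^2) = (2*n*r + 4*n + r^2 + 2*r)/(16*n^2 + 8*n*r + r^2)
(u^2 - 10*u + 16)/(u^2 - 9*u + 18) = (u^2 - 10*u + 16)/(u^2 - 9*u + 18)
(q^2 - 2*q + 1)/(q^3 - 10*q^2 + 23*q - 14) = (q - 1)/(q^2 - 9*q + 14)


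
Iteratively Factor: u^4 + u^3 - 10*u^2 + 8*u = (u)*(u^3 + u^2 - 10*u + 8) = u*(u - 2)*(u^2 + 3*u - 4) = u*(u - 2)*(u + 4)*(u - 1)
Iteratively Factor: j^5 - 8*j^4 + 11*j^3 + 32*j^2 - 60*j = (j - 5)*(j^4 - 3*j^3 - 4*j^2 + 12*j) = (j - 5)*(j + 2)*(j^3 - 5*j^2 + 6*j) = (j - 5)*(j - 2)*(j + 2)*(j^2 - 3*j) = (j - 5)*(j - 3)*(j - 2)*(j + 2)*(j)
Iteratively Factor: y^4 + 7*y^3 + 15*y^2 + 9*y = (y)*(y^3 + 7*y^2 + 15*y + 9) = y*(y + 1)*(y^2 + 6*y + 9) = y*(y + 1)*(y + 3)*(y + 3)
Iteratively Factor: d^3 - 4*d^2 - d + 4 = (d - 4)*(d^2 - 1) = (d - 4)*(d - 1)*(d + 1)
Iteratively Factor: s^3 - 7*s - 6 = (s - 3)*(s^2 + 3*s + 2) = (s - 3)*(s + 2)*(s + 1)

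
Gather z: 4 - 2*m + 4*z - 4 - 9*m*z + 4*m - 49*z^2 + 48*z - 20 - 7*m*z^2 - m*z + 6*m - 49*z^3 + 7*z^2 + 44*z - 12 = 8*m - 49*z^3 + z^2*(-7*m - 42) + z*(96 - 10*m) - 32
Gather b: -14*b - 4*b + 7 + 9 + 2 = 18 - 18*b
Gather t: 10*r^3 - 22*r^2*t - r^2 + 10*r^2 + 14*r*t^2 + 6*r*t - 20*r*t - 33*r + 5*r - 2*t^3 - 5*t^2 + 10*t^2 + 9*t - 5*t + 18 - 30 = 10*r^3 + 9*r^2 - 28*r - 2*t^3 + t^2*(14*r + 5) + t*(-22*r^2 - 14*r + 4) - 12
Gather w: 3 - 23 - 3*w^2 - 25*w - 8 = -3*w^2 - 25*w - 28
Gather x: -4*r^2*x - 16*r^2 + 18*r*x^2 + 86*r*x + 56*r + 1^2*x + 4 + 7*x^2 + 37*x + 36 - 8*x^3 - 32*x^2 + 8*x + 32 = -16*r^2 + 56*r - 8*x^3 + x^2*(18*r - 25) + x*(-4*r^2 + 86*r + 46) + 72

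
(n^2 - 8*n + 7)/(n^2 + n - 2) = (n - 7)/(n + 2)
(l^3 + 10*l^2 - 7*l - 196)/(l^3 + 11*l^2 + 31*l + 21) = (l^2 + 3*l - 28)/(l^2 + 4*l + 3)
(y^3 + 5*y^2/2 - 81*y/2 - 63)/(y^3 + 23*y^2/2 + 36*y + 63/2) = (y - 6)/(y + 3)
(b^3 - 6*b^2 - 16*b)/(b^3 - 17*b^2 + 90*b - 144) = b*(b + 2)/(b^2 - 9*b + 18)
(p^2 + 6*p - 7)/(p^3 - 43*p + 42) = 1/(p - 6)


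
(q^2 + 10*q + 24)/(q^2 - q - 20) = (q + 6)/(q - 5)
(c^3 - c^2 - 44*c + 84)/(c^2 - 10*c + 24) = (c^2 + 5*c - 14)/(c - 4)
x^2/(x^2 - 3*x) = x/(x - 3)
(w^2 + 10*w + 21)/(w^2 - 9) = (w + 7)/(w - 3)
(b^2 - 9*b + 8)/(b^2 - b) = (b - 8)/b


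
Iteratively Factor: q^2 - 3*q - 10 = (q + 2)*(q - 5)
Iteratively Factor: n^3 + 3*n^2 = (n)*(n^2 + 3*n) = n*(n + 3)*(n)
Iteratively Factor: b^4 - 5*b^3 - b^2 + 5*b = (b - 1)*(b^3 - 4*b^2 - 5*b) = (b - 5)*(b - 1)*(b^2 + b) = b*(b - 5)*(b - 1)*(b + 1)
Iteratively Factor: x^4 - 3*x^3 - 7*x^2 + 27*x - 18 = (x - 1)*(x^3 - 2*x^2 - 9*x + 18) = (x - 1)*(x + 3)*(x^2 - 5*x + 6) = (x - 2)*(x - 1)*(x + 3)*(x - 3)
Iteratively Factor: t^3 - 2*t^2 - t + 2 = (t + 1)*(t^2 - 3*t + 2) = (t - 1)*(t + 1)*(t - 2)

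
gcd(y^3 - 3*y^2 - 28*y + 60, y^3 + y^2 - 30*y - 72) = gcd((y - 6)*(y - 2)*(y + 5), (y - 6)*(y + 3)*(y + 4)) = y - 6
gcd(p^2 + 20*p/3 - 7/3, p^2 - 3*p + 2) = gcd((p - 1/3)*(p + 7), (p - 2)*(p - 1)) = 1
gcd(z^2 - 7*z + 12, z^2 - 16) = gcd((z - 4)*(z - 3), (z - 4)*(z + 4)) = z - 4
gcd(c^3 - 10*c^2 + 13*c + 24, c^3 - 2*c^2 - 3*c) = c^2 - 2*c - 3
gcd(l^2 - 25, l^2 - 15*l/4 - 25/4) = l - 5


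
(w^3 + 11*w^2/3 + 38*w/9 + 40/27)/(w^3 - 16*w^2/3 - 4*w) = (w^2 + 3*w + 20/9)/(w*(w - 6))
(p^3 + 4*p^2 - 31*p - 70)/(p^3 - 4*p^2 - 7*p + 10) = (p + 7)/(p - 1)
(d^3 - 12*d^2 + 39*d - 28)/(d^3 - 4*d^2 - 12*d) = (-d^3 + 12*d^2 - 39*d + 28)/(d*(-d^2 + 4*d + 12))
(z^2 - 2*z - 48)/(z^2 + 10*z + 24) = (z - 8)/(z + 4)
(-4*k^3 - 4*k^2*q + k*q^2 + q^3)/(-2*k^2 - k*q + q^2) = 2*k + q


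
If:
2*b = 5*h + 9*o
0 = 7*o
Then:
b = 5*h/2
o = 0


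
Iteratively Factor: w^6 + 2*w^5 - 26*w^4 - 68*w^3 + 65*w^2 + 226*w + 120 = (w + 1)*(w^5 + w^4 - 27*w^3 - 41*w^2 + 106*w + 120) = (w - 2)*(w + 1)*(w^4 + 3*w^3 - 21*w^2 - 83*w - 60) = (w - 2)*(w + 1)*(w + 4)*(w^3 - w^2 - 17*w - 15) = (w - 5)*(w - 2)*(w + 1)*(w + 4)*(w^2 + 4*w + 3) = (w - 5)*(w - 2)*(w + 1)^2*(w + 4)*(w + 3)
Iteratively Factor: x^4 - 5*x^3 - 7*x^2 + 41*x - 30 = (x - 1)*(x^3 - 4*x^2 - 11*x + 30) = (x - 1)*(x + 3)*(x^2 - 7*x + 10) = (x - 5)*(x - 1)*(x + 3)*(x - 2)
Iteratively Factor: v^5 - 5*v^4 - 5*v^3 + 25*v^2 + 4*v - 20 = (v + 2)*(v^4 - 7*v^3 + 9*v^2 + 7*v - 10) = (v - 1)*(v + 2)*(v^3 - 6*v^2 + 3*v + 10) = (v - 1)*(v + 1)*(v + 2)*(v^2 - 7*v + 10) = (v - 2)*(v - 1)*(v + 1)*(v + 2)*(v - 5)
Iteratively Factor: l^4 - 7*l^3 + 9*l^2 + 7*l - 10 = (l - 1)*(l^3 - 6*l^2 + 3*l + 10) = (l - 5)*(l - 1)*(l^2 - l - 2) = (l - 5)*(l - 1)*(l + 1)*(l - 2)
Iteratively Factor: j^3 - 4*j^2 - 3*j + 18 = (j - 3)*(j^2 - j - 6) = (j - 3)^2*(j + 2)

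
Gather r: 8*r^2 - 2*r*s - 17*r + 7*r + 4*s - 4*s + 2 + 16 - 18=8*r^2 + r*(-2*s - 10)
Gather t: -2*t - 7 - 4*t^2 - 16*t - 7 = -4*t^2 - 18*t - 14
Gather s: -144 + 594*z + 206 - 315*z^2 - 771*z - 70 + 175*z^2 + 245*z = -140*z^2 + 68*z - 8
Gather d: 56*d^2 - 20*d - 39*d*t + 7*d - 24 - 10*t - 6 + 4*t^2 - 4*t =56*d^2 + d*(-39*t - 13) + 4*t^2 - 14*t - 30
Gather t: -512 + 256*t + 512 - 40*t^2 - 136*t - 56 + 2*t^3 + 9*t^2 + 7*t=2*t^3 - 31*t^2 + 127*t - 56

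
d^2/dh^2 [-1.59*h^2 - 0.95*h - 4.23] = -3.18000000000000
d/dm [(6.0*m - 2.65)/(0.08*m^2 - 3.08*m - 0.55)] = (-0.48*m^2 + 0.423999999999999*m - 11.462)/(0.0064*m^4 - 0.4928*m^3 + 9.3984*m^2 + 3.388*m + 0.3025)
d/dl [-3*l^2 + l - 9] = 1 - 6*l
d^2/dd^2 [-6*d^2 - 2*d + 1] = -12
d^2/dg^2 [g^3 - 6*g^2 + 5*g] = 6*g - 12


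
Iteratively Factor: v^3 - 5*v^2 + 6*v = (v)*(v^2 - 5*v + 6) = v*(v - 3)*(v - 2)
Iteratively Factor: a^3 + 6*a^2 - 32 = (a + 4)*(a^2 + 2*a - 8) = (a - 2)*(a + 4)*(a + 4)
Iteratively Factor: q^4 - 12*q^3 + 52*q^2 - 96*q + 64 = (q - 4)*(q^3 - 8*q^2 + 20*q - 16) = (q - 4)*(q - 2)*(q^2 - 6*q + 8) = (q - 4)^2*(q - 2)*(q - 2)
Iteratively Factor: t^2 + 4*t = (t)*(t + 4)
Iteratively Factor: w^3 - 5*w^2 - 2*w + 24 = (w - 3)*(w^2 - 2*w - 8) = (w - 4)*(w - 3)*(w + 2)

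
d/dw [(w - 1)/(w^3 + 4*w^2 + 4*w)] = (-2*w^2 + 3*w + 2)/(w^2*(w^3 + 6*w^2 + 12*w + 8))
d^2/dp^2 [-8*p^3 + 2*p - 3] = -48*p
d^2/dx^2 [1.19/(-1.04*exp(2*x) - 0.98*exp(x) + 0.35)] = (-1.19*(2.08*exp(x) + 0.98)*(4.16*exp(x) + 1.96)*exp(x) + (4.9504*exp(x) + 1.1662)*(1.04*exp(2*x) + 0.98*exp(x) - 0.35))*exp(x)/(1.04*exp(2*x) + 0.98*exp(x) - 0.35)^3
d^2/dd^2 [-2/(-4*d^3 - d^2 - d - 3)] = 4*(-(12*d + 1)*(4*d^3 + d^2 + d + 3) + (12*d^2 + 2*d + 1)^2)/(4*d^3 + d^2 + d + 3)^3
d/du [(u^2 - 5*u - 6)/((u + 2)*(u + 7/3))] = 12*(7*u^2 + 16*u + 2)/(9*u^4 + 78*u^3 + 253*u^2 + 364*u + 196)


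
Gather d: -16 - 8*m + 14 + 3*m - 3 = -5*m - 5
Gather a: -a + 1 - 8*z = -a - 8*z + 1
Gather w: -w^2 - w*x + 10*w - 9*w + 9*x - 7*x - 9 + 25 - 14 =-w^2 + w*(1 - x) + 2*x + 2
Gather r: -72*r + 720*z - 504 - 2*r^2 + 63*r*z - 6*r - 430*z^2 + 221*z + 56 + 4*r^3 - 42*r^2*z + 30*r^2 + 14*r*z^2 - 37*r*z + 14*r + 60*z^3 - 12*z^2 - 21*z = 4*r^3 + r^2*(28 - 42*z) + r*(14*z^2 + 26*z - 64) + 60*z^3 - 442*z^2 + 920*z - 448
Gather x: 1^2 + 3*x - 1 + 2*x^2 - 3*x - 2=2*x^2 - 2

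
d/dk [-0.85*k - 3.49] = -0.850000000000000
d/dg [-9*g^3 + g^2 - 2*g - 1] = -27*g^2 + 2*g - 2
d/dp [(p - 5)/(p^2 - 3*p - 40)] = (p^2 - 3*p - (p - 5)*(2*p - 3) - 40)/(-p^2 + 3*p + 40)^2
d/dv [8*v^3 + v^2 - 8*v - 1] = 24*v^2 + 2*v - 8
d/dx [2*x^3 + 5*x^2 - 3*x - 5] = 6*x^2 + 10*x - 3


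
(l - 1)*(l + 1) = l^2 - 1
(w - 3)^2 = w^2 - 6*w + 9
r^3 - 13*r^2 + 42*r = r*(r - 7)*(r - 6)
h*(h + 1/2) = h^2 + h/2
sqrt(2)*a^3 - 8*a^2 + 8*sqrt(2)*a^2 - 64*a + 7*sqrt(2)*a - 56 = (a + 7)*(a - 4*sqrt(2))*(sqrt(2)*a + sqrt(2))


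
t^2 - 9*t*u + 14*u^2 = (t - 7*u)*(t - 2*u)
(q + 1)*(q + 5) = q^2 + 6*q + 5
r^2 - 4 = (r - 2)*(r + 2)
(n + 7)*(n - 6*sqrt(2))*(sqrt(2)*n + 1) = sqrt(2)*n^3 - 11*n^2 + 7*sqrt(2)*n^2 - 77*n - 6*sqrt(2)*n - 42*sqrt(2)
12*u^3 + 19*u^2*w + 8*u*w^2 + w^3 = (u + w)*(3*u + w)*(4*u + w)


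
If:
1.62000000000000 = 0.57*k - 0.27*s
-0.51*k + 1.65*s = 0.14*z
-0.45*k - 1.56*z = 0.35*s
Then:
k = 3.28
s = 0.91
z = -1.15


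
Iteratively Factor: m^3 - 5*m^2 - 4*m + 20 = (m - 2)*(m^2 - 3*m - 10) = (m - 5)*(m - 2)*(m + 2)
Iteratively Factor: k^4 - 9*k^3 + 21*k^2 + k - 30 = (k + 1)*(k^3 - 10*k^2 + 31*k - 30) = (k - 3)*(k + 1)*(k^2 - 7*k + 10) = (k - 5)*(k - 3)*(k + 1)*(k - 2)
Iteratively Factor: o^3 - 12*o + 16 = (o - 2)*(o^2 + 2*o - 8) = (o - 2)^2*(o + 4)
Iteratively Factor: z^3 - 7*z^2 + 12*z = (z - 4)*(z^2 - 3*z) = z*(z - 4)*(z - 3)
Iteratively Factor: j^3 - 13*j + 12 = (j - 3)*(j^2 + 3*j - 4) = (j - 3)*(j - 1)*(j + 4)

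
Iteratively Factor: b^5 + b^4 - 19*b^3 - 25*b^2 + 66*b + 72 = (b + 3)*(b^4 - 2*b^3 - 13*b^2 + 14*b + 24) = (b + 3)^2*(b^3 - 5*b^2 + 2*b + 8) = (b + 1)*(b + 3)^2*(b^2 - 6*b + 8) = (b - 4)*(b + 1)*(b + 3)^2*(b - 2)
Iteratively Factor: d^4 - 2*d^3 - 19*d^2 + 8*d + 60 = (d + 3)*(d^3 - 5*d^2 - 4*d + 20) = (d - 2)*(d + 3)*(d^2 - 3*d - 10) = (d - 5)*(d - 2)*(d + 3)*(d + 2)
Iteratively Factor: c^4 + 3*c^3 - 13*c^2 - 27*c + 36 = (c + 4)*(c^3 - c^2 - 9*c + 9) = (c - 3)*(c + 4)*(c^2 + 2*c - 3) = (c - 3)*(c - 1)*(c + 4)*(c + 3)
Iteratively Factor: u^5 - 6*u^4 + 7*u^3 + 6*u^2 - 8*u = (u - 1)*(u^4 - 5*u^3 + 2*u^2 + 8*u) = u*(u - 1)*(u^3 - 5*u^2 + 2*u + 8) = u*(u - 2)*(u - 1)*(u^2 - 3*u - 4) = u*(u - 2)*(u - 1)*(u + 1)*(u - 4)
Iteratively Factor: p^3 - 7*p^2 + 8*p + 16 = (p - 4)*(p^2 - 3*p - 4) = (p - 4)^2*(p + 1)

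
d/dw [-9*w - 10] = -9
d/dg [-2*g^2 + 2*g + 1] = 2 - 4*g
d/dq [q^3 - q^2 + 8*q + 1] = 3*q^2 - 2*q + 8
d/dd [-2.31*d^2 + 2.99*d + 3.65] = 2.99 - 4.62*d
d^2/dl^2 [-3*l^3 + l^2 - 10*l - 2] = 2 - 18*l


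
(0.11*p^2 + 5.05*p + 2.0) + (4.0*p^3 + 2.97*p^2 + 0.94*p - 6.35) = 4.0*p^3 + 3.08*p^2 + 5.99*p - 4.35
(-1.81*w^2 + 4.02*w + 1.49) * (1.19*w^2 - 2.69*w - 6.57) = -2.1539*w^4 + 9.6527*w^3 + 2.851*w^2 - 30.4195*w - 9.7893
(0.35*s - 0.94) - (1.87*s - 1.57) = 0.63 - 1.52*s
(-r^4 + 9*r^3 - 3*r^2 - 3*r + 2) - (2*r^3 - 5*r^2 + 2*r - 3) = -r^4 + 7*r^3 + 2*r^2 - 5*r + 5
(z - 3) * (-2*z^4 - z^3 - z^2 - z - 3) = -2*z^5 + 5*z^4 + 2*z^3 + 2*z^2 + 9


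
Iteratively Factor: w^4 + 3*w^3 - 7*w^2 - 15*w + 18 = (w - 2)*(w^3 + 5*w^2 + 3*w - 9) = (w - 2)*(w - 1)*(w^2 + 6*w + 9) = (w - 2)*(w - 1)*(w + 3)*(w + 3)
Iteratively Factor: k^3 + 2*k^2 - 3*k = (k)*(k^2 + 2*k - 3) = k*(k - 1)*(k + 3)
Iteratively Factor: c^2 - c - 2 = (c + 1)*(c - 2)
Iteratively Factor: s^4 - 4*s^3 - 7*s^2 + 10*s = (s - 5)*(s^3 + s^2 - 2*s) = (s - 5)*(s + 2)*(s^2 - s) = (s - 5)*(s - 1)*(s + 2)*(s)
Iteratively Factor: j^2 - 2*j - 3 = (j - 3)*(j + 1)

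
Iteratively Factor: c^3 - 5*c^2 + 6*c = (c - 2)*(c^2 - 3*c) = c*(c - 2)*(c - 3)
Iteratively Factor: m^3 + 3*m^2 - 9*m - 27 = (m - 3)*(m^2 + 6*m + 9) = (m - 3)*(m + 3)*(m + 3)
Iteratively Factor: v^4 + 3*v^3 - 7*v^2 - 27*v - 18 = (v + 2)*(v^3 + v^2 - 9*v - 9) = (v + 1)*(v + 2)*(v^2 - 9) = (v - 3)*(v + 1)*(v + 2)*(v + 3)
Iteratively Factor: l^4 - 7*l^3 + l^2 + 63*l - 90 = (l - 3)*(l^3 - 4*l^2 - 11*l + 30) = (l - 5)*(l - 3)*(l^2 + l - 6) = (l - 5)*(l - 3)*(l + 3)*(l - 2)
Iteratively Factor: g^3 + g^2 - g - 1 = (g - 1)*(g^2 + 2*g + 1) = (g - 1)*(g + 1)*(g + 1)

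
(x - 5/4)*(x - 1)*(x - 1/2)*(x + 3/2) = x^4 - 5*x^3/4 - 7*x^2/4 + 47*x/16 - 15/16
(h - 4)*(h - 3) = h^2 - 7*h + 12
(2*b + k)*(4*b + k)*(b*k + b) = 8*b^3*k + 8*b^3 + 6*b^2*k^2 + 6*b^2*k + b*k^3 + b*k^2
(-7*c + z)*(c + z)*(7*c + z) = -49*c^3 - 49*c^2*z + c*z^2 + z^3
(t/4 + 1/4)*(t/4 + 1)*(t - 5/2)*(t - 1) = t^4/16 + 3*t^3/32 - 11*t^2/16 - 3*t/32 + 5/8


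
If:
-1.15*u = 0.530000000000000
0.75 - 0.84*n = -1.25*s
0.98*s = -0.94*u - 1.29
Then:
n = -0.41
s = -0.87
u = -0.46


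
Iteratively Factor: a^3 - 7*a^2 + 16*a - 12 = (a - 2)*(a^2 - 5*a + 6) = (a - 3)*(a - 2)*(a - 2)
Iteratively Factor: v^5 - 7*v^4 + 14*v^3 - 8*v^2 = (v - 2)*(v^4 - 5*v^3 + 4*v^2) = v*(v - 2)*(v^3 - 5*v^2 + 4*v) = v*(v - 4)*(v - 2)*(v^2 - v) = v^2*(v - 4)*(v - 2)*(v - 1)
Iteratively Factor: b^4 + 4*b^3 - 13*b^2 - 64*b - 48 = (b + 4)*(b^3 - 13*b - 12) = (b + 1)*(b + 4)*(b^2 - b - 12) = (b + 1)*(b + 3)*(b + 4)*(b - 4)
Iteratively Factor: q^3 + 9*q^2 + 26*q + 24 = (q + 2)*(q^2 + 7*q + 12) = (q + 2)*(q + 3)*(q + 4)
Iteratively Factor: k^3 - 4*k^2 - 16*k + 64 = (k + 4)*(k^2 - 8*k + 16) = (k - 4)*(k + 4)*(k - 4)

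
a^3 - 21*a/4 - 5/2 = (a - 5/2)*(a + 1/2)*(a + 2)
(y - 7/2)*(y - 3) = y^2 - 13*y/2 + 21/2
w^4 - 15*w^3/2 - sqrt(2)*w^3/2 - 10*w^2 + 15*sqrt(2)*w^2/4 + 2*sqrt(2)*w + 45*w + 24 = (w - 8)*(w + 1/2)*(w - 2*sqrt(2))*(w + 3*sqrt(2)/2)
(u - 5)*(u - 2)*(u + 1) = u^3 - 6*u^2 + 3*u + 10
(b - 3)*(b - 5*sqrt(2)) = b^2 - 5*sqrt(2)*b - 3*b + 15*sqrt(2)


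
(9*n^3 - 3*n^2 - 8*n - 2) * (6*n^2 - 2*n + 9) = 54*n^5 - 36*n^4 + 39*n^3 - 23*n^2 - 68*n - 18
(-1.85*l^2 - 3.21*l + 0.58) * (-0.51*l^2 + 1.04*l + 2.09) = 0.9435*l^4 - 0.2869*l^3 - 7.5007*l^2 - 6.1057*l + 1.2122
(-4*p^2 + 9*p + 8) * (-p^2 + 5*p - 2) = 4*p^4 - 29*p^3 + 45*p^2 + 22*p - 16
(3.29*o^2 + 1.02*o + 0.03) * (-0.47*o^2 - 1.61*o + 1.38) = -1.5463*o^4 - 5.7763*o^3 + 2.8839*o^2 + 1.3593*o + 0.0414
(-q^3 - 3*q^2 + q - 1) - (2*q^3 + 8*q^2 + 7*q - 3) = -3*q^3 - 11*q^2 - 6*q + 2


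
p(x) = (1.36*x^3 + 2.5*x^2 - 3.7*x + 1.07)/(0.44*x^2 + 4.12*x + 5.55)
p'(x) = (-0.88*x - 4.12)*(1.36*x^3 + 2.5*x^2 - 3.7*x + 1.07)/(0.44*x^2 + 4.12*x + 5.55)^2 + (4.08*x^2 + 5.0*x - 3.7)/(0.44*x^2 + 4.12*x + 5.55) = (0.5984*x^4 + 11.2064*x^3 + 34.572*x^2 + 26.8084*x - 24.9434)/(0.1936*x^4 + 3.6256*x^3 + 21.8584*x^2 + 45.732*x + 30.8025)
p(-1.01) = 3.24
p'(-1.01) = -8.20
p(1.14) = 0.20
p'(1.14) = 0.58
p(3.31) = 2.73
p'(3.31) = 1.60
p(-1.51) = 23.11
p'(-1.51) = -200.16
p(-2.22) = -4.71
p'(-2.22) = -10.86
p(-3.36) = 2.97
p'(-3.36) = -6.65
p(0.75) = 0.03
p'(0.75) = 0.25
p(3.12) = 2.43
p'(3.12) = 1.54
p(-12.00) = -99.88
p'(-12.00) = -6.13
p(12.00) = 22.53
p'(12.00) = 2.65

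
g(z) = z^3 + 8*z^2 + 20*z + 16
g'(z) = 3*z^2 + 16*z + 20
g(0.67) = 33.29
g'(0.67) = 32.07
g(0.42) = 25.89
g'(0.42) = 27.25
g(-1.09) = 2.41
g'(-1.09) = 6.12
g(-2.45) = 0.31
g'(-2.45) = -1.19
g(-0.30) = 10.69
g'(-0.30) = 15.47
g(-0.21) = 12.14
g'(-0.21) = 16.77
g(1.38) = 61.46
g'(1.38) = 47.79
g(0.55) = 29.59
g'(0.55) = 29.71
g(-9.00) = -245.00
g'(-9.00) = 119.00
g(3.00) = 175.00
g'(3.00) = 95.00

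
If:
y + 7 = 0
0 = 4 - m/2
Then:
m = 8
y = -7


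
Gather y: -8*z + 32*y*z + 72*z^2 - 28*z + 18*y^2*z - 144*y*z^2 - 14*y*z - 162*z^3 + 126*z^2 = 18*y^2*z + y*(-144*z^2 + 18*z) - 162*z^3 + 198*z^2 - 36*z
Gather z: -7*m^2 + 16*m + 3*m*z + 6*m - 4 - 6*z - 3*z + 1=-7*m^2 + 22*m + z*(3*m - 9) - 3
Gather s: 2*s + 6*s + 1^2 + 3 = 8*s + 4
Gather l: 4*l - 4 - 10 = 4*l - 14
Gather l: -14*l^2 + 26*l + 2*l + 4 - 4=-14*l^2 + 28*l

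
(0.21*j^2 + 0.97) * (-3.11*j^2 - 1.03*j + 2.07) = -0.6531*j^4 - 0.2163*j^3 - 2.582*j^2 - 0.9991*j + 2.0079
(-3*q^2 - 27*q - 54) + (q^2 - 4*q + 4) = -2*q^2 - 31*q - 50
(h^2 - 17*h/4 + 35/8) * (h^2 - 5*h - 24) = h^4 - 37*h^3/4 + 13*h^2/8 + 641*h/8 - 105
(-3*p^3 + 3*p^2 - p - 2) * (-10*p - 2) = 30*p^4 - 24*p^3 + 4*p^2 + 22*p + 4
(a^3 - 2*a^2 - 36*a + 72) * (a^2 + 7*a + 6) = a^5 + 5*a^4 - 44*a^3 - 192*a^2 + 288*a + 432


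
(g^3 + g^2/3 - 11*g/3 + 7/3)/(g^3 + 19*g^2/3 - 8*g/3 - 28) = (g^2 - 2*g + 1)/(g^2 + 4*g - 12)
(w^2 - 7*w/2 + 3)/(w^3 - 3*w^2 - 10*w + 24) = (w - 3/2)/(w^2 - w - 12)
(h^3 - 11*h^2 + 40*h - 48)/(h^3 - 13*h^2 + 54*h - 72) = (h - 4)/(h - 6)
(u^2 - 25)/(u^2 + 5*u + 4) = (u^2 - 25)/(u^2 + 5*u + 4)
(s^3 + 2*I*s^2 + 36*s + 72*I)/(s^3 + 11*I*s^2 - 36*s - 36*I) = (s - 6*I)/(s + 3*I)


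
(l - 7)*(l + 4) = l^2 - 3*l - 28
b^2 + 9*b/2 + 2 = (b + 1/2)*(b + 4)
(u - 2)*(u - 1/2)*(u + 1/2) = u^3 - 2*u^2 - u/4 + 1/2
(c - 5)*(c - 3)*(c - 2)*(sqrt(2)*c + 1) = sqrt(2)*c^4 - 10*sqrt(2)*c^3 + c^3 - 10*c^2 + 31*sqrt(2)*c^2 - 30*sqrt(2)*c + 31*c - 30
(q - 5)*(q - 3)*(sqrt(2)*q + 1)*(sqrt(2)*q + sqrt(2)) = 2*q^4 - 14*q^3 + sqrt(2)*q^3 - 7*sqrt(2)*q^2 + 14*q^2 + 7*sqrt(2)*q + 30*q + 15*sqrt(2)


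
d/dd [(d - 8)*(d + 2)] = 2*d - 6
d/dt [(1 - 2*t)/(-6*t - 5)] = 16/(6*t + 5)^2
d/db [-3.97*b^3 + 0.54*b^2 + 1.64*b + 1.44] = -11.91*b^2 + 1.08*b + 1.64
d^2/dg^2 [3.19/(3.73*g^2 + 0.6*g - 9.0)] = (-88.764302*g^2 - 14.27844*g + 3.19*(7.46*g + 0.6)*(14.92*g + 1.2) + 214.1766)/(3.73*g^2 + 0.6*g - 9.0)^3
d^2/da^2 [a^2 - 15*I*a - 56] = 2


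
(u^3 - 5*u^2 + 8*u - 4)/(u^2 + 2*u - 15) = (u^3 - 5*u^2 + 8*u - 4)/(u^2 + 2*u - 15)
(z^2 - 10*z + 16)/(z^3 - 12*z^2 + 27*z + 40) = (z - 2)/(z^2 - 4*z - 5)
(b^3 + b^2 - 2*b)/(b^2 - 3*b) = (b^2 + b - 2)/(b - 3)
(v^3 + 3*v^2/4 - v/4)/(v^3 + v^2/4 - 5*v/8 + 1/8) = 2*v/(2*v - 1)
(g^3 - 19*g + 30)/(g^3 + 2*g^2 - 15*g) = (g - 2)/g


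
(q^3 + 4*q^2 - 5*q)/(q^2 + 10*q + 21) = q*(q^2 + 4*q - 5)/(q^2 + 10*q + 21)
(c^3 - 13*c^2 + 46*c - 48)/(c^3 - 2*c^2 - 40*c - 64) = (c^2 - 5*c + 6)/(c^2 + 6*c + 8)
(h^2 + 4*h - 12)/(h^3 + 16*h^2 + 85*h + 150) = (h - 2)/(h^2 + 10*h + 25)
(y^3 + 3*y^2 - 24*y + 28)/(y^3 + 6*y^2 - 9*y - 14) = (y - 2)/(y + 1)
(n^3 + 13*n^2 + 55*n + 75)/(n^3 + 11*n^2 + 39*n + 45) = (n + 5)/(n + 3)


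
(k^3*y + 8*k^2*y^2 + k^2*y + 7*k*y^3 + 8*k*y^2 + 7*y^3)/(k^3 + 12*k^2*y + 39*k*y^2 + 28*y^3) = y*(k + 1)/(k + 4*y)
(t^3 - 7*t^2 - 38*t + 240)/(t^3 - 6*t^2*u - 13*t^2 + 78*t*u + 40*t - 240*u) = (t + 6)/(t - 6*u)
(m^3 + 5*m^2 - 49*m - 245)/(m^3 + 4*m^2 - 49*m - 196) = (m + 5)/(m + 4)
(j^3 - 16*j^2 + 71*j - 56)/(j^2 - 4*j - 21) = (j^2 - 9*j + 8)/(j + 3)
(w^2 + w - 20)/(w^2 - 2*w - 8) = (w + 5)/(w + 2)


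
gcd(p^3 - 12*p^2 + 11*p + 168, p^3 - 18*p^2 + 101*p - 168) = p^2 - 15*p + 56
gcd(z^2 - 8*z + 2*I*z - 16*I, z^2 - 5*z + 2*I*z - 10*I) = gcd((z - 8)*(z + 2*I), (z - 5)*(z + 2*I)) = z + 2*I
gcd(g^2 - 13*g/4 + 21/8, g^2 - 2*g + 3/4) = g - 3/2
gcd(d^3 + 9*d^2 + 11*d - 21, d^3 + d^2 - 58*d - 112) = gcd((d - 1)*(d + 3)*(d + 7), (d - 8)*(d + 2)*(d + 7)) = d + 7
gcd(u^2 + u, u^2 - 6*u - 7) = u + 1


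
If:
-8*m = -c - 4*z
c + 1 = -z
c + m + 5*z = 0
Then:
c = -44/35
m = -1/35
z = 9/35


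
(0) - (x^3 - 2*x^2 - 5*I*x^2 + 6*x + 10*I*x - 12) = -x^3 + 2*x^2 + 5*I*x^2 - 6*x - 10*I*x + 12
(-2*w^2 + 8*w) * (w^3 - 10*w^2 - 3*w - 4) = -2*w^5 + 28*w^4 - 74*w^3 - 16*w^2 - 32*w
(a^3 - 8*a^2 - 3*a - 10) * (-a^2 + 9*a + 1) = -a^5 + 17*a^4 - 68*a^3 - 25*a^2 - 93*a - 10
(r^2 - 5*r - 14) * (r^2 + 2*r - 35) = r^4 - 3*r^3 - 59*r^2 + 147*r + 490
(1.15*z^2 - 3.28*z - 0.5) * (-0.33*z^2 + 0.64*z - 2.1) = -0.3795*z^4 + 1.8184*z^3 - 4.3492*z^2 + 6.568*z + 1.05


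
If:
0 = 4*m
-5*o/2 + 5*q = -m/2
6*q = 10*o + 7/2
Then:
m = 0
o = -1/2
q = -1/4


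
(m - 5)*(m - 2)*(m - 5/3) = m^3 - 26*m^2/3 + 65*m/3 - 50/3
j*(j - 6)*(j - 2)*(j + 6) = j^4 - 2*j^3 - 36*j^2 + 72*j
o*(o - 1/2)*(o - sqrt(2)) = o^3 - sqrt(2)*o^2 - o^2/2 + sqrt(2)*o/2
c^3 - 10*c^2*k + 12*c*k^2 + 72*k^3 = (c - 6*k)^2*(c + 2*k)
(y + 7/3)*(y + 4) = y^2 + 19*y/3 + 28/3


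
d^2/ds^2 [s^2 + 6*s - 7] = 2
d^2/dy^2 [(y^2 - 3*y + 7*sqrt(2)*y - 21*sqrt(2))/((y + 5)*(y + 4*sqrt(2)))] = 2*(-8*y^3 + 3*sqrt(2)*y^3 - 123*sqrt(2)*y^2 - 1344*y - 135*sqrt(2)*y - 2017*sqrt(2) - 960)/(y^6 + 15*y^5 + 12*sqrt(2)*y^5 + 171*y^4 + 180*sqrt(2)*y^4 + 1028*sqrt(2)*y^3 + 1565*y^3 + 3420*sqrt(2)*y^2 + 7200*y^2 + 12000*y + 9600*sqrt(2)*y + 16000*sqrt(2))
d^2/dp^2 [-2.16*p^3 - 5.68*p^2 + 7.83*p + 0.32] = -12.96*p - 11.36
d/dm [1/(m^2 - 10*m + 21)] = 2*(5 - m)/(m^2 - 10*m + 21)^2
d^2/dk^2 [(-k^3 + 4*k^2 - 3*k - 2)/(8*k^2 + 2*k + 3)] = 2*(-236*k^3 - 690*k^2 + 93*k + 94)/(512*k^6 + 384*k^5 + 672*k^4 + 296*k^3 + 252*k^2 + 54*k + 27)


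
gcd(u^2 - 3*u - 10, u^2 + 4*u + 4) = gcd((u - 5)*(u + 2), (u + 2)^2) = u + 2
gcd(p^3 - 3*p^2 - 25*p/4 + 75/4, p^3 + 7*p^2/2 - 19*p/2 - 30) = p^2 - p/2 - 15/2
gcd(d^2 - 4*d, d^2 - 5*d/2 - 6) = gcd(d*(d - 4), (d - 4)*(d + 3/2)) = d - 4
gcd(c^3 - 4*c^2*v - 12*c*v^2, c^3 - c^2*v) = c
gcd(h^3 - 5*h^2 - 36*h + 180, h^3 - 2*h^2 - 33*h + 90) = h^2 + h - 30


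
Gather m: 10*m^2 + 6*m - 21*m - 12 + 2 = 10*m^2 - 15*m - 10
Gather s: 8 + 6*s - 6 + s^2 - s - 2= s^2 + 5*s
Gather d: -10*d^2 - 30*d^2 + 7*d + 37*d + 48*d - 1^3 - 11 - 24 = -40*d^2 + 92*d - 36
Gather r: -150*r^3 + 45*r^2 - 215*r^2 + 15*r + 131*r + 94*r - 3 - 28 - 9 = -150*r^3 - 170*r^2 + 240*r - 40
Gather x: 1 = 1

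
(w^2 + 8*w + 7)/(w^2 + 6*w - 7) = (w + 1)/(w - 1)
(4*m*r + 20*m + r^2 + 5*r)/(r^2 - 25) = (4*m + r)/(r - 5)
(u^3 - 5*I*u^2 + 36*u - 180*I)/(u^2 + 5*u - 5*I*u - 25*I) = (u^2 + 36)/(u + 5)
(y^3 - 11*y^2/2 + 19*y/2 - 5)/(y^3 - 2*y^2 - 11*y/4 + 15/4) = 2*(y - 2)/(2*y + 3)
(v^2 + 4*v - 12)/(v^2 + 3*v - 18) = (v - 2)/(v - 3)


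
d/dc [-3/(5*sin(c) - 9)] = 15*cos(c)/(5*sin(c) - 9)^2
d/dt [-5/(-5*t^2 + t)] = 5*(1 - 10*t)/(t^2*(5*t - 1)^2)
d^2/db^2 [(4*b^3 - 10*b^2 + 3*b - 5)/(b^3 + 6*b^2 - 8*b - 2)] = 2*(-34*b^6 + 105*b^5 - 168*b^4 - 424*b^3 - 552*b^2 + 846*b - 468)/(b^9 + 18*b^8 + 84*b^7 - 78*b^6 - 744*b^5 + 1032*b^4 + 76*b^3 - 312*b^2 - 96*b - 8)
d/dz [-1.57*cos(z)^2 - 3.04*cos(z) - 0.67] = (3.14*cos(z) + 3.04)*sin(z)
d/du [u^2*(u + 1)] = u*(3*u + 2)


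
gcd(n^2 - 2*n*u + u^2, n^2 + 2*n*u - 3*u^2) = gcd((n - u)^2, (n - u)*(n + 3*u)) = -n + u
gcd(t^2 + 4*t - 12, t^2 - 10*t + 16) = t - 2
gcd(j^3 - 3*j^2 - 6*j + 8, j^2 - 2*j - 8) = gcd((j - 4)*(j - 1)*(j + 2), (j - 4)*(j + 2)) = j^2 - 2*j - 8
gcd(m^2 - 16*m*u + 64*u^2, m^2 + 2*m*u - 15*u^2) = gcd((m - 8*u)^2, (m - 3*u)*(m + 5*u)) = 1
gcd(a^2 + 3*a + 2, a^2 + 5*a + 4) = a + 1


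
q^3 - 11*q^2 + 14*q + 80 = (q - 8)*(q - 5)*(q + 2)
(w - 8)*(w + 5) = w^2 - 3*w - 40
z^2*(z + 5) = z^3 + 5*z^2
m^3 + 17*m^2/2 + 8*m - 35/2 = (m - 1)*(m + 5/2)*(m + 7)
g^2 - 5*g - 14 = (g - 7)*(g + 2)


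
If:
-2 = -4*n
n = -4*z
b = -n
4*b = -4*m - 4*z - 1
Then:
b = -1/2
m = 3/8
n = 1/2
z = -1/8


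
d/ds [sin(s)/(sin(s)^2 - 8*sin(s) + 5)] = (cos(s)^2 + 4)*cos(s)/(sin(s)^2 - 8*sin(s) + 5)^2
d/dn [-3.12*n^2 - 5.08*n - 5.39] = -6.24*n - 5.08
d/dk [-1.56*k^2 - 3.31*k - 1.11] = -3.12*k - 3.31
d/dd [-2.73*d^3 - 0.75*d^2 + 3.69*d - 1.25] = -8.19*d^2 - 1.5*d + 3.69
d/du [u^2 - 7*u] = 2*u - 7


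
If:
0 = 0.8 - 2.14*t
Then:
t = 0.37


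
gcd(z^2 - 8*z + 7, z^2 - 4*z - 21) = z - 7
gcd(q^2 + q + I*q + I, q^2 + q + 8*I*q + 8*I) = q + 1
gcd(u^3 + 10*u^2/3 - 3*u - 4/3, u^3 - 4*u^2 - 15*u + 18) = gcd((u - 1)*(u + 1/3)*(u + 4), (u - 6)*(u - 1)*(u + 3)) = u - 1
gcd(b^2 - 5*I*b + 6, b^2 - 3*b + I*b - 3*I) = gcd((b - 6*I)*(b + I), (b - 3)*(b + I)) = b + I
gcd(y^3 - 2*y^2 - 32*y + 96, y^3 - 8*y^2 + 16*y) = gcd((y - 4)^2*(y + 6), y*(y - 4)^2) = y^2 - 8*y + 16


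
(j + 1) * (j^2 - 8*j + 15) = j^3 - 7*j^2 + 7*j + 15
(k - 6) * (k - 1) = k^2 - 7*k + 6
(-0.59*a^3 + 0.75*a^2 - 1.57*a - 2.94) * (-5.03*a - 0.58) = 2.9677*a^4 - 3.4303*a^3 + 7.4621*a^2 + 15.6988*a + 1.7052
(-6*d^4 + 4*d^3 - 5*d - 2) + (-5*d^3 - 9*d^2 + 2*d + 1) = -6*d^4 - d^3 - 9*d^2 - 3*d - 1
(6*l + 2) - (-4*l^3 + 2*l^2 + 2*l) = 4*l^3 - 2*l^2 + 4*l + 2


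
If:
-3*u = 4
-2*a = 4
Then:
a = -2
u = -4/3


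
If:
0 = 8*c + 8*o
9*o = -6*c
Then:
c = 0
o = 0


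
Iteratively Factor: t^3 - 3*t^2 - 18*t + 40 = (t - 2)*(t^2 - t - 20) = (t - 5)*(t - 2)*(t + 4)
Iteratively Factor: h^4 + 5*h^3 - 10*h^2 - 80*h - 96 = (h + 3)*(h^3 + 2*h^2 - 16*h - 32) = (h - 4)*(h + 3)*(h^2 + 6*h + 8) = (h - 4)*(h + 2)*(h + 3)*(h + 4)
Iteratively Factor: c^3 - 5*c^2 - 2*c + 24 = (c - 4)*(c^2 - c - 6) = (c - 4)*(c + 2)*(c - 3)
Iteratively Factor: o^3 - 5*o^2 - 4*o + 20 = (o + 2)*(o^2 - 7*o + 10) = (o - 5)*(o + 2)*(o - 2)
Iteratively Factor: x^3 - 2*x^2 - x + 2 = (x - 2)*(x^2 - 1) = (x - 2)*(x + 1)*(x - 1)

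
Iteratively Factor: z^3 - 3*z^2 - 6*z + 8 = (z - 4)*(z^2 + z - 2) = (z - 4)*(z - 1)*(z + 2)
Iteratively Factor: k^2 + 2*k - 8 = (k - 2)*(k + 4)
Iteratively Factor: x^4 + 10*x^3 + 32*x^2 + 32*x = (x)*(x^3 + 10*x^2 + 32*x + 32) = x*(x + 2)*(x^2 + 8*x + 16) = x*(x + 2)*(x + 4)*(x + 4)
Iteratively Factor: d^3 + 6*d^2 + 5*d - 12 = (d - 1)*(d^2 + 7*d + 12) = (d - 1)*(d + 4)*(d + 3)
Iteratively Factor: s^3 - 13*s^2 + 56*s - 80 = (s - 5)*(s^2 - 8*s + 16) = (s - 5)*(s - 4)*(s - 4)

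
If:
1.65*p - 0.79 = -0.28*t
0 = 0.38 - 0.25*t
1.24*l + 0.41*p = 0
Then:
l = -0.07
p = 0.22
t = 1.52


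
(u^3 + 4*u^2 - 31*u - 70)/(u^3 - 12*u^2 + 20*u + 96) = (u^2 + 2*u - 35)/(u^2 - 14*u + 48)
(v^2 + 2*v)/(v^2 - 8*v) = (v + 2)/(v - 8)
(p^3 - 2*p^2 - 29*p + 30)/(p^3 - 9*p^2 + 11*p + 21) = (p^3 - 2*p^2 - 29*p + 30)/(p^3 - 9*p^2 + 11*p + 21)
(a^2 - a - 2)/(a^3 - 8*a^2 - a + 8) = (a - 2)/(a^2 - 9*a + 8)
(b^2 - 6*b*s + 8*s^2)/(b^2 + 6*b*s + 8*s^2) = (b^2 - 6*b*s + 8*s^2)/(b^2 + 6*b*s + 8*s^2)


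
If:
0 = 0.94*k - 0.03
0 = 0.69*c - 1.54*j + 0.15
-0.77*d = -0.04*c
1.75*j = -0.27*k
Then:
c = -0.23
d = -0.01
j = -0.00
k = 0.03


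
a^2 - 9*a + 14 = (a - 7)*(a - 2)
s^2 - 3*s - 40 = (s - 8)*(s + 5)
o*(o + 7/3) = o^2 + 7*o/3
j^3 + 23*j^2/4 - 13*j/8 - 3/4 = (j - 1/2)*(j + 1/4)*(j + 6)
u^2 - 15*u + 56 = (u - 8)*(u - 7)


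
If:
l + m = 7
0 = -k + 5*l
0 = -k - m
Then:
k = -35/4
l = -7/4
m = 35/4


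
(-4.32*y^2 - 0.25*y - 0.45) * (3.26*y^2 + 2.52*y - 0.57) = -14.0832*y^4 - 11.7014*y^3 + 0.3654*y^2 - 0.9915*y + 0.2565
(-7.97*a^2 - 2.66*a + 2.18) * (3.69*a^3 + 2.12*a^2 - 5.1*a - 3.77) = -29.4093*a^5 - 26.7118*a^4 + 43.052*a^3 + 48.2345*a^2 - 1.0898*a - 8.2186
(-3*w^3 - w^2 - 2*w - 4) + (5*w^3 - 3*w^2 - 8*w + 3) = 2*w^3 - 4*w^2 - 10*w - 1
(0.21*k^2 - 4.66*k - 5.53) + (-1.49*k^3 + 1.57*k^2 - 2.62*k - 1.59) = -1.49*k^3 + 1.78*k^2 - 7.28*k - 7.12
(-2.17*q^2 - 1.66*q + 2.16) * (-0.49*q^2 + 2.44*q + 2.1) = 1.0633*q^4 - 4.4814*q^3 - 9.6658*q^2 + 1.7844*q + 4.536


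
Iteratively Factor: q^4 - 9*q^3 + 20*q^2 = (q - 4)*(q^3 - 5*q^2) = q*(q - 4)*(q^2 - 5*q) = q*(q - 5)*(q - 4)*(q)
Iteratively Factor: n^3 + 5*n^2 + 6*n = (n + 3)*(n^2 + 2*n) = (n + 2)*(n + 3)*(n)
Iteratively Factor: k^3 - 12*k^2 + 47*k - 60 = (k - 4)*(k^2 - 8*k + 15) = (k - 5)*(k - 4)*(k - 3)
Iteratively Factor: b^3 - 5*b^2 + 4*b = (b - 1)*(b^2 - 4*b) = (b - 4)*(b - 1)*(b)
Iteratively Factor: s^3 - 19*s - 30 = (s + 2)*(s^2 - 2*s - 15) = (s + 2)*(s + 3)*(s - 5)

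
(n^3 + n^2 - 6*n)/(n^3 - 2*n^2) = (n + 3)/n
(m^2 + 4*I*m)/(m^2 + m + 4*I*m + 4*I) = m/(m + 1)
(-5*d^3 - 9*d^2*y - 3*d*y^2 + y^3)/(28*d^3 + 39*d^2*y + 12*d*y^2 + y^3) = (-5*d^2 - 4*d*y + y^2)/(28*d^2 + 11*d*y + y^2)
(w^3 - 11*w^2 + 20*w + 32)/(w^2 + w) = w - 12 + 32/w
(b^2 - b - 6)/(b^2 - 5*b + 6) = (b + 2)/(b - 2)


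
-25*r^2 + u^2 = (-5*r + u)*(5*r + u)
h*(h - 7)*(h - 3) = h^3 - 10*h^2 + 21*h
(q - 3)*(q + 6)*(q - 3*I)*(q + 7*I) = q^4 + 3*q^3 + 4*I*q^3 + 3*q^2 + 12*I*q^2 + 63*q - 72*I*q - 378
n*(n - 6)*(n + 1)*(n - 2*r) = n^4 - 2*n^3*r - 5*n^3 + 10*n^2*r - 6*n^2 + 12*n*r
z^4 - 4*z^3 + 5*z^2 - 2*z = z*(z - 2)*(z - 1)^2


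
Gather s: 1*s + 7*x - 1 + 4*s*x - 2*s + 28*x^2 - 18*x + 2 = s*(4*x - 1) + 28*x^2 - 11*x + 1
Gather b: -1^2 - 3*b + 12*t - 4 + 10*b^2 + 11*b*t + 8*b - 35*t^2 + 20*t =10*b^2 + b*(11*t + 5) - 35*t^2 + 32*t - 5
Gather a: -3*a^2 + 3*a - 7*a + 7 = -3*a^2 - 4*a + 7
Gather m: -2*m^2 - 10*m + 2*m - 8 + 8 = -2*m^2 - 8*m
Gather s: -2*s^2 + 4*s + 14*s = -2*s^2 + 18*s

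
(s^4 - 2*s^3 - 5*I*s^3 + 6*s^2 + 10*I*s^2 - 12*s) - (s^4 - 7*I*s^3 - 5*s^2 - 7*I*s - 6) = -2*s^3 + 2*I*s^3 + 11*s^2 + 10*I*s^2 - 12*s + 7*I*s + 6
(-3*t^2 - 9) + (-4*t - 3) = -3*t^2 - 4*t - 12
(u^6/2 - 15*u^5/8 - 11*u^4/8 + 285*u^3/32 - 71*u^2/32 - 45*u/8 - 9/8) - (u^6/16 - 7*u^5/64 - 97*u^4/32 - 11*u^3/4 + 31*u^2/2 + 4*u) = 7*u^6/16 - 113*u^5/64 + 53*u^4/32 + 373*u^3/32 - 567*u^2/32 - 77*u/8 - 9/8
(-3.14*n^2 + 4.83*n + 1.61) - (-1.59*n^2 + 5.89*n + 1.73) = -1.55*n^2 - 1.06*n - 0.12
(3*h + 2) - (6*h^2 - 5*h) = -6*h^2 + 8*h + 2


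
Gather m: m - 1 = m - 1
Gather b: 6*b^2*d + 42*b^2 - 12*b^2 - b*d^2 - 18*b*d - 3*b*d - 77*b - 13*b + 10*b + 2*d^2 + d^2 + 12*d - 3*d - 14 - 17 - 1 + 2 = b^2*(6*d + 30) + b*(-d^2 - 21*d - 80) + 3*d^2 + 9*d - 30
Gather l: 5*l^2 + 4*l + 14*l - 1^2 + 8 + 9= 5*l^2 + 18*l + 16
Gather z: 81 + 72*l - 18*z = 72*l - 18*z + 81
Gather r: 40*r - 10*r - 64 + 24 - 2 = 30*r - 42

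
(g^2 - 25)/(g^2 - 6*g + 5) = (g + 5)/(g - 1)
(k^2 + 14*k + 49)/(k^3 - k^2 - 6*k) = (k^2 + 14*k + 49)/(k*(k^2 - k - 6))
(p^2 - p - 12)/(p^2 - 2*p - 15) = (p - 4)/(p - 5)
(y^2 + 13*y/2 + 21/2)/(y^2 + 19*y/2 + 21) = (y + 3)/(y + 6)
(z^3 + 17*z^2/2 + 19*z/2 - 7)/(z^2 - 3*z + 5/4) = 2*(z^2 + 9*z + 14)/(2*z - 5)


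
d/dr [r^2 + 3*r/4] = 2*r + 3/4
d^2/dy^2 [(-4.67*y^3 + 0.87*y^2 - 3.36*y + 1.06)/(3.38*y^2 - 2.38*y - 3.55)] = (-227.750868*y^3 - 101.447016*y^2 - 646.184274*y + 116.152038)/(38.614472*y^6 - 81.570216*y^5 - 64.232844*y^4 + 157.864448*y^3 + 67.46349*y^2 - 89.98185*y - 44.738875)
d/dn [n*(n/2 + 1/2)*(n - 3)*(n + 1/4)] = 2*n^3 - 21*n^2/8 - 7*n/2 - 3/8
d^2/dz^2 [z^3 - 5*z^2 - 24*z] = 6*z - 10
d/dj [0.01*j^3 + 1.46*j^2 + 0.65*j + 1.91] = 0.03*j^2 + 2.92*j + 0.65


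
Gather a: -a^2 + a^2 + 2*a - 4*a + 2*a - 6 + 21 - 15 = 0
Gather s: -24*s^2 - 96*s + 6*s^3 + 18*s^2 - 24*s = 6*s^3 - 6*s^2 - 120*s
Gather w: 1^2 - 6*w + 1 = 2 - 6*w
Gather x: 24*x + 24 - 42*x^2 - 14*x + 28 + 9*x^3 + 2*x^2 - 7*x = 9*x^3 - 40*x^2 + 3*x + 52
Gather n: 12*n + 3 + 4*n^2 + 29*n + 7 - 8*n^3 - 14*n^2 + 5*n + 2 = -8*n^3 - 10*n^2 + 46*n + 12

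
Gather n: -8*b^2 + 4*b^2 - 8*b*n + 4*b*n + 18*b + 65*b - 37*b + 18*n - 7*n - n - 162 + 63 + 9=-4*b^2 + 46*b + n*(10 - 4*b) - 90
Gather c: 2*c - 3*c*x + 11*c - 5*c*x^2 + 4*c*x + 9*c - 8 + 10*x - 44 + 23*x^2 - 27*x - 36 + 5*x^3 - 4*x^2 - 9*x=c*(-5*x^2 + x + 22) + 5*x^3 + 19*x^2 - 26*x - 88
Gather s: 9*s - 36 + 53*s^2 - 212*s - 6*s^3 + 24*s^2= -6*s^3 + 77*s^2 - 203*s - 36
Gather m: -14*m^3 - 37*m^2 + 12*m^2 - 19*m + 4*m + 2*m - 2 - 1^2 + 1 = -14*m^3 - 25*m^2 - 13*m - 2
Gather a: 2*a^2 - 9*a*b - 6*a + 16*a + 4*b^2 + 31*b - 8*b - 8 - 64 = 2*a^2 + a*(10 - 9*b) + 4*b^2 + 23*b - 72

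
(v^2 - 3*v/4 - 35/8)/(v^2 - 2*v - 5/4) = (4*v + 7)/(2*(2*v + 1))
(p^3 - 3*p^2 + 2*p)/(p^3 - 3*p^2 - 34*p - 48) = p*(-p^2 + 3*p - 2)/(-p^3 + 3*p^2 + 34*p + 48)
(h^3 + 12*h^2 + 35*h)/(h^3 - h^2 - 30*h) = (h + 7)/(h - 6)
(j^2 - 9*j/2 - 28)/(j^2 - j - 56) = (j + 7/2)/(j + 7)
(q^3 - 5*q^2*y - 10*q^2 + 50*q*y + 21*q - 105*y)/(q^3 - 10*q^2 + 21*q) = (q - 5*y)/q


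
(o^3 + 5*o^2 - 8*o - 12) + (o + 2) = o^3 + 5*o^2 - 7*o - 10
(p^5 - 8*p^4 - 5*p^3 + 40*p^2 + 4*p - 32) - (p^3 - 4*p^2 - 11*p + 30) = p^5 - 8*p^4 - 6*p^3 + 44*p^2 + 15*p - 62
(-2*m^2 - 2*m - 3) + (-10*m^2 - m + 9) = -12*m^2 - 3*m + 6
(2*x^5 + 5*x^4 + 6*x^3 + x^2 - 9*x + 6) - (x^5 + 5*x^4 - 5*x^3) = x^5 + 11*x^3 + x^2 - 9*x + 6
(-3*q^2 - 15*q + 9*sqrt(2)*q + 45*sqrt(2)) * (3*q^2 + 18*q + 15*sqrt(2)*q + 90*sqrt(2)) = -9*q^4 - 99*q^3 - 18*sqrt(2)*q^3 - 198*sqrt(2)*q^2 - 540*sqrt(2)*q + 2970*q + 8100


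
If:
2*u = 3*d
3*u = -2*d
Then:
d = 0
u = 0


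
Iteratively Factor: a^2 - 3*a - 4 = (a - 4)*(a + 1)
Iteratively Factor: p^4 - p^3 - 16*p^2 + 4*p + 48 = (p + 2)*(p^3 - 3*p^2 - 10*p + 24) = (p - 4)*(p + 2)*(p^2 + p - 6) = (p - 4)*(p - 2)*(p + 2)*(p + 3)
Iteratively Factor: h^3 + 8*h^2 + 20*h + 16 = (h + 2)*(h^2 + 6*h + 8) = (h + 2)^2*(h + 4)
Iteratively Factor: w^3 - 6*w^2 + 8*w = (w - 4)*(w^2 - 2*w) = (w - 4)*(w - 2)*(w)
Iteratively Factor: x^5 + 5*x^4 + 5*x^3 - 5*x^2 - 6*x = (x + 1)*(x^4 + 4*x^3 + x^2 - 6*x) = (x + 1)*(x + 3)*(x^3 + x^2 - 2*x) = (x + 1)*(x + 2)*(x + 3)*(x^2 - x) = x*(x + 1)*(x + 2)*(x + 3)*(x - 1)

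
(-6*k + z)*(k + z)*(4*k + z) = -24*k^3 - 26*k^2*z - k*z^2 + z^3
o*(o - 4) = o^2 - 4*o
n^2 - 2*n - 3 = (n - 3)*(n + 1)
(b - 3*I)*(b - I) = b^2 - 4*I*b - 3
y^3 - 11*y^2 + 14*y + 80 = (y - 8)*(y - 5)*(y + 2)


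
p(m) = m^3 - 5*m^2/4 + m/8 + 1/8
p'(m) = 3*m^2 - 5*m/2 + 1/8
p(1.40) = 0.59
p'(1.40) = 2.50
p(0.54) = -0.01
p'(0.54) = -0.35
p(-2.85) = -33.53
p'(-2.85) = 31.62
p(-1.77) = -9.56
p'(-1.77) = 13.95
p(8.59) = 542.80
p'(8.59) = 200.01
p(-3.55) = -60.81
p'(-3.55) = 46.81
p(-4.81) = -140.68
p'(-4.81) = 81.56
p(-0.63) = -0.70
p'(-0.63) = 2.89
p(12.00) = 1549.62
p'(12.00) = 402.12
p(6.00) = 171.88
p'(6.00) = 93.12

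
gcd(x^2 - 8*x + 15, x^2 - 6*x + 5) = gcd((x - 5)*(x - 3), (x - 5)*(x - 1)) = x - 5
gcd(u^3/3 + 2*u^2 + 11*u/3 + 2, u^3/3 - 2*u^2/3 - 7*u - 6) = u^2 + 4*u + 3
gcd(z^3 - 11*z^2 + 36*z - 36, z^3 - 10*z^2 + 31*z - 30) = z^2 - 5*z + 6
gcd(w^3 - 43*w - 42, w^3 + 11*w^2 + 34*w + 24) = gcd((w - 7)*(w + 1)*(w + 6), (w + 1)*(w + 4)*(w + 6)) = w^2 + 7*w + 6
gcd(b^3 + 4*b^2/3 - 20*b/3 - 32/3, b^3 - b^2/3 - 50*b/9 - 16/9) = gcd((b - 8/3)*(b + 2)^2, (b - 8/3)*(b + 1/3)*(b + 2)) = b^2 - 2*b/3 - 16/3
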